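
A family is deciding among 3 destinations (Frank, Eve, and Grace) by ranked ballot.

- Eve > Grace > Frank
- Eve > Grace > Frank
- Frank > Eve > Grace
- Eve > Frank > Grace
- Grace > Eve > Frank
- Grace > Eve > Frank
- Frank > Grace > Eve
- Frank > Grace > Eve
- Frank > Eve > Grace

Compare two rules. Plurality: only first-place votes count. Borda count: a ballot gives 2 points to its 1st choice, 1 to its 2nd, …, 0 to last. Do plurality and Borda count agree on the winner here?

No

Plurality first-place counts: Frank 4, Eve 3, Grace 2 → Frank.
Borda totals: Frank 9, Eve 10, Grace 8 → Eve.
The two rules disagree: plurality picks Frank, Borda picks Eve.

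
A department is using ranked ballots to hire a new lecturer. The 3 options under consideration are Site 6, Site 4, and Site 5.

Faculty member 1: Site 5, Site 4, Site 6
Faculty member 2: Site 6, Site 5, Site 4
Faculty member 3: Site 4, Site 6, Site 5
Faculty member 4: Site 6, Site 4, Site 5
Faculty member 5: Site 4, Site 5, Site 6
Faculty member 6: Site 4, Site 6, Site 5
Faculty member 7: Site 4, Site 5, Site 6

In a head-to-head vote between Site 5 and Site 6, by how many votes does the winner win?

Ballots ranking Site 5 above Site 6: 3.
Ballots ranking Site 6 above Site 5: 4.
Site 6 wins 4–3, a margin of 1.

1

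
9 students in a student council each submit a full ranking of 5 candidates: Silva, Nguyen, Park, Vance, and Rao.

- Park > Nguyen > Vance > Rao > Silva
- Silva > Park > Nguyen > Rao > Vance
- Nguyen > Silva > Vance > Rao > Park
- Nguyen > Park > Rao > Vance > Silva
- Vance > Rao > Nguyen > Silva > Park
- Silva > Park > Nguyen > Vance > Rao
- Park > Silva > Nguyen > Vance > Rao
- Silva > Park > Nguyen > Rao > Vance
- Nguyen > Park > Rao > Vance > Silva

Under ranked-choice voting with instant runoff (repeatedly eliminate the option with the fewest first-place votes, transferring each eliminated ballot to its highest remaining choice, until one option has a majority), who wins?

Round 1: Silva 3, Nguyen 3, Park 2, Vance 1, Rao 0. Rao has the fewest and is eliminated.
Round 2: Silva 3, Nguyen 3, Park 2, Vance 1. Vance has the fewest and is eliminated.
Round 3: Nguyen 4, Silva 3, Park 2. Park has the fewest and is eliminated.
Round 4: Nguyen 5, Silva 4. Nguyen has a majority.

Nguyen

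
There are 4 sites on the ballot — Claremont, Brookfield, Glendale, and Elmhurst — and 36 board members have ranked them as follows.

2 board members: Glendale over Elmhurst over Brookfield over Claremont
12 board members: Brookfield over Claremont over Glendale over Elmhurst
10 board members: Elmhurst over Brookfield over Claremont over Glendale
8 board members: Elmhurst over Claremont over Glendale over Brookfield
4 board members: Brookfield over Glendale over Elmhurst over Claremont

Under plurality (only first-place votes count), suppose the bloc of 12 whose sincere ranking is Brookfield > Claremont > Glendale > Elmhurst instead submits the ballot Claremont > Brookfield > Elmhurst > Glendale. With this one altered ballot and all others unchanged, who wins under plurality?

Elmhurst

First-place totals with the altered ballot: Claremont 12, Brookfield 4, Glendale 2, Elmhurst 18.
The winner is unchanged: still Elmhurst.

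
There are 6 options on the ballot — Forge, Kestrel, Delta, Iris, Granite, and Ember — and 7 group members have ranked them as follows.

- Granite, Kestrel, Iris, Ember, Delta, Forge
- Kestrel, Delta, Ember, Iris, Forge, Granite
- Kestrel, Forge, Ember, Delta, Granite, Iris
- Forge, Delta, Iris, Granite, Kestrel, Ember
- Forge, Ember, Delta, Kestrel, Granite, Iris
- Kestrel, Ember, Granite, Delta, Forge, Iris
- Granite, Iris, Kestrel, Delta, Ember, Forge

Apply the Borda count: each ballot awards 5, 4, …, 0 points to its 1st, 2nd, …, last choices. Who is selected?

Kestrel

Borda scores:
  Forge: 0 + 1 + 4 + 5 + 5 + 1 + 0 = 16
  Kestrel: 4 + 5 + 5 + 1 + 2 + 5 + 3 = 25
  Delta: 1 + 4 + 2 + 4 + 3 + 2 + 2 = 18
  Iris: 3 + 2 + 0 + 3 + 0 + 0 + 4 = 12
  Granite: 5 + 0 + 1 + 2 + 1 + 3 + 5 = 17
  Ember: 2 + 3 + 3 + 0 + 4 + 4 + 1 = 17
Kestrel has the highest total.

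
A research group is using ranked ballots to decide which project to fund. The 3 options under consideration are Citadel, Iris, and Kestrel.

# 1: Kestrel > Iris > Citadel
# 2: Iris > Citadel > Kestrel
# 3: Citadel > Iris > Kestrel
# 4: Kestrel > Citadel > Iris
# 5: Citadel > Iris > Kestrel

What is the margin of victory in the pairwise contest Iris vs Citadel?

Ballots ranking Iris above Citadel: 2.
Ballots ranking Citadel above Iris: 3.
Citadel wins 3–2, a margin of 1.

1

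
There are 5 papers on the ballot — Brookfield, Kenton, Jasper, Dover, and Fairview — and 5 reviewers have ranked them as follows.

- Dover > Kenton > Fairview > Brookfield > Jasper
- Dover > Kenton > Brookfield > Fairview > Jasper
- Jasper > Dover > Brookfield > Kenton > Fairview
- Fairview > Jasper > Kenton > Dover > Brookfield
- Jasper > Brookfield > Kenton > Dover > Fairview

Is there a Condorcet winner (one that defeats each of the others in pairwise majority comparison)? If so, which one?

Head-to-head results (5 voters total):
Brookfield vs Kenton: Kenton wins 3–2.
Brookfield vs Jasper: Jasper wins 3–2.
Brookfield vs Dover: Dover wins 4–1.
Brookfield vs Fairview: Brookfield wins 3–2.
Kenton vs Jasper: Jasper wins 3–2.
Kenton vs Dover: Dover wins 3–2.
Kenton vs Fairview: Kenton wins 4–1.
Jasper vs Dover: Jasper wins 3–2.
Jasper vs Fairview: Fairview wins 3–2.
Dover vs Fairview: Dover wins 4–1.
No candidate beats all others: Brookfield beats Fairview beats Jasper beats Brookfield, a majority cycle.

No Condorcet winner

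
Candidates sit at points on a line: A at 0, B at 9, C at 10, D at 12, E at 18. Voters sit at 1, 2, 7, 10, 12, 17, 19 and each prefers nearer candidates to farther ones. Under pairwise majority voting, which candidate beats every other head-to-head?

C

With single-peaked preferences on a line, the Condorcet winner is the candidate closest to the median voter.
The median voter (position 10) is closest to C at 10.
Check: C vs B — voters closer to C: 4 of 7.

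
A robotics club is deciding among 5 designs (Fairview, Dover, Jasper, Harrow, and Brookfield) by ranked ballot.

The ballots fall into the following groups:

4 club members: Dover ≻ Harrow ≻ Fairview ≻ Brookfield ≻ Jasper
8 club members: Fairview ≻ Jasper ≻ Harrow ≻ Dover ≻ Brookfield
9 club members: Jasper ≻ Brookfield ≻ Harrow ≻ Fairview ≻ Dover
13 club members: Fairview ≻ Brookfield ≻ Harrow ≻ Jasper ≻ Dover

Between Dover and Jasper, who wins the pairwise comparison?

Ballots ranking Dover above Jasper: 4.
Ballots ranking Jasper above Dover: 8+9+13 = 30.
Jasper wins the head-to-head, 30–4.

Jasper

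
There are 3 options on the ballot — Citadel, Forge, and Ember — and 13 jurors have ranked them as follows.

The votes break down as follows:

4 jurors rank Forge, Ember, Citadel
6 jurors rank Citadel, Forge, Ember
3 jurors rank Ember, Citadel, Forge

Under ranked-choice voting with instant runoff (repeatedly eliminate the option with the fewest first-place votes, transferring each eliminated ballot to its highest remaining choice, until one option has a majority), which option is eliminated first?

Ember

Round 1: Citadel 6, Forge 4, Ember 3. Ember has the fewest and is eliminated.
Round 2: Citadel 9, Forge 4. Citadel has a majority.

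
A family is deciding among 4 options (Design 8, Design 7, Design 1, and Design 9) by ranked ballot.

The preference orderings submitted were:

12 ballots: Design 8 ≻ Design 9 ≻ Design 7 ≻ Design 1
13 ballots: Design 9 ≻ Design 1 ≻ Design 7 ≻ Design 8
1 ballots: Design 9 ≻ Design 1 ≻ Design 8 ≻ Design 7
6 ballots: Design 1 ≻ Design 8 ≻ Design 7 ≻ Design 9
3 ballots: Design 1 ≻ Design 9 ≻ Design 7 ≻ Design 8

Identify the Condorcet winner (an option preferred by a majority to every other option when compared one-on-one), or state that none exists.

Head-to-head results (35 voters total):
Design 8 vs Design 7: Design 8 wins 19–16.
Design 8 vs Design 1: Design 1 wins 23–12.
Design 8 vs Design 9: Design 8 wins 18–17.
Design 7 vs Design 1: Design 1 wins 23–12.
Design 7 vs Design 9: Design 9 wins 29–6.
Design 1 vs Design 9: Design 9 wins 26–9.
No candidate beats all others: Design 8 beats Design 9 beats Design 1 beats Design 8, a majority cycle.

No Condorcet winner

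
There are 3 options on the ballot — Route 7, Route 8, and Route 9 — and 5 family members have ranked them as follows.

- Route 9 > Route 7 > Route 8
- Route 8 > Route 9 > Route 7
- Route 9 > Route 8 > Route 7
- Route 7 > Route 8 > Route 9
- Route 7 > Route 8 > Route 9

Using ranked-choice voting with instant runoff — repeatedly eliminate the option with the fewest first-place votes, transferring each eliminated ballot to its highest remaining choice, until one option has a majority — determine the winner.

Round 1: Route 7 2, Route 9 2, Route 8 1. Route 8 has the fewest and is eliminated.
Round 2: Route 9 3, Route 7 2. Route 9 has a majority.

Route 9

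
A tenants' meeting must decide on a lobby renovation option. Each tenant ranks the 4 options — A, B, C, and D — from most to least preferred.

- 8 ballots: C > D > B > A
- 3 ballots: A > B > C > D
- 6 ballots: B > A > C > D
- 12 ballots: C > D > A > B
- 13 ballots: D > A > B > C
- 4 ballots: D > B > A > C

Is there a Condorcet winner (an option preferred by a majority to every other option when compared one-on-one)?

No

Head-to-head results (46 voters total):
A vs B: A wins 28–18.
A vs C: A wins 26–20.
A vs D: D wins 37–9.
B vs C: B wins 26–20.
B vs D: D wins 37–9.
C vs D: C wins 29–17.
No candidate beats all others: A beats C beats D beats A, a majority cycle.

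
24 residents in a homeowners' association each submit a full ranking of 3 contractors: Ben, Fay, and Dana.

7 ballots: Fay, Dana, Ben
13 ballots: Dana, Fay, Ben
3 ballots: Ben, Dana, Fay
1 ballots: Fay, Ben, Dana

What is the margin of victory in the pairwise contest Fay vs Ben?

18

Ballots ranking Fay above Ben: 7+13+1 = 21.
Ballots ranking Ben above Fay: 3.
Fay wins 21–3, a margin of 18.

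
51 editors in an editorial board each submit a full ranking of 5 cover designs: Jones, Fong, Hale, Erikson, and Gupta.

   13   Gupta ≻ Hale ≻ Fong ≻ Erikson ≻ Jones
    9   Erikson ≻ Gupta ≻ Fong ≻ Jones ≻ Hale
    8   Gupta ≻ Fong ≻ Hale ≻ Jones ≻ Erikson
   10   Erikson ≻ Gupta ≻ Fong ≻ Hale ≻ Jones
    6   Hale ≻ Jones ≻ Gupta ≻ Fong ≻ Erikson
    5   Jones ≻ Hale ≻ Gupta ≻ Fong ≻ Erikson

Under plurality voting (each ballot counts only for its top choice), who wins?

First-place vote totals:
  Jones: 5
  Fong: 0
  Hale: 6
  Erikson: 19
  Gupta: 21
Gupta has the most first-place votes.

Gupta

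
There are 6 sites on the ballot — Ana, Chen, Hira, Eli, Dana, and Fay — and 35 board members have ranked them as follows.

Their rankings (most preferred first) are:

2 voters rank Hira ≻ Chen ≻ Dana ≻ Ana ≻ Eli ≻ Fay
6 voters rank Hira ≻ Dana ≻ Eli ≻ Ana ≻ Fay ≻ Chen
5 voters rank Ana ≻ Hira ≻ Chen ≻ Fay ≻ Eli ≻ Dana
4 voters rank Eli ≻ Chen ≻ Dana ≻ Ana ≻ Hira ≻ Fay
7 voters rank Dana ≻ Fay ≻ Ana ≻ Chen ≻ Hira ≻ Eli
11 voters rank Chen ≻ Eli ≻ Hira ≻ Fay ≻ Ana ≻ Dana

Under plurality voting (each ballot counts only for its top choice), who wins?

First-place vote totals:
  Ana: 5
  Chen: 11
  Hira: 8
  Eli: 4
  Dana: 7
  Fay: 0
Chen has the most first-place votes.

Chen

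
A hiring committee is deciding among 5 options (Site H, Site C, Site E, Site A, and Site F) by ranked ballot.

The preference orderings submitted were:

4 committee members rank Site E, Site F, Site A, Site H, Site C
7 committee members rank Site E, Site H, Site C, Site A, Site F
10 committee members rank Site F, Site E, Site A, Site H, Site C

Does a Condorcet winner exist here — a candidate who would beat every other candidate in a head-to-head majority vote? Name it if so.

Site E

Head-to-head results (21 voters total):
Site H vs Site C: Site H wins 21–0.
Site H vs Site E: Site E wins 21–0.
Site H vs Site A: Site A wins 14–7.
Site H vs Site F: Site F wins 14–7.
Site C vs Site E: Site E wins 21–0.
Site C vs Site A: Site A wins 14–7.
Site C vs Site F: Site F wins 14–7.
Site E vs Site A: Site E wins 21–0.
Site E vs Site F: Site E wins 11–10.
Site A vs Site F: Site F wins 14–7.
Site E beats each rival — Site H (21–0), Site C (21–0), Site A (21–0), Site F (11–10) — so Site E is the Condorcet winner.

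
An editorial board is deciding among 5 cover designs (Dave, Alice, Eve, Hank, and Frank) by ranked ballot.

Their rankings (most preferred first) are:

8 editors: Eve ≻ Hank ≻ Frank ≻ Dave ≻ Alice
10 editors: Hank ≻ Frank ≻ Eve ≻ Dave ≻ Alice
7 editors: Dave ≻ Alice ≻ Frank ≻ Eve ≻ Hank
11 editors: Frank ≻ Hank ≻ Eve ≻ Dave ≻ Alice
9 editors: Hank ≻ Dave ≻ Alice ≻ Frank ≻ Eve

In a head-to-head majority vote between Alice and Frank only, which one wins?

Ballots ranking Alice above Frank: 7+9 = 16.
Ballots ranking Frank above Alice: 8+10+11 = 29.
Frank wins the head-to-head, 29–16.

Frank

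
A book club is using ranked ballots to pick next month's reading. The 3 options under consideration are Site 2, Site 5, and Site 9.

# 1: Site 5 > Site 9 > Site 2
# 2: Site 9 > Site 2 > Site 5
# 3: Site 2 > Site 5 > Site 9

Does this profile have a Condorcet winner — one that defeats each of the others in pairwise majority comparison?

Head-to-head results (3 voters total):
Site 2 vs Site 5: Site 2 wins 2–1.
Site 2 vs Site 9: Site 9 wins 2–1.
Site 5 vs Site 9: Site 5 wins 2–1.
No candidate beats all others: Site 2 beats Site 5 beats Site 9 beats Site 2, a majority cycle.

No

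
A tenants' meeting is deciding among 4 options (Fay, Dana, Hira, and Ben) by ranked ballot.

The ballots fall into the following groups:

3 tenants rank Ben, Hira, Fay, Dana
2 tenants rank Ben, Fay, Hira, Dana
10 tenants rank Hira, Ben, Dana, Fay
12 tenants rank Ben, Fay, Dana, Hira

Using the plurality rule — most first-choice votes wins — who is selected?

First-place vote totals:
  Fay: 0
  Dana: 0
  Hira: 10
  Ben: 17
Ben has the most first-place votes.

Ben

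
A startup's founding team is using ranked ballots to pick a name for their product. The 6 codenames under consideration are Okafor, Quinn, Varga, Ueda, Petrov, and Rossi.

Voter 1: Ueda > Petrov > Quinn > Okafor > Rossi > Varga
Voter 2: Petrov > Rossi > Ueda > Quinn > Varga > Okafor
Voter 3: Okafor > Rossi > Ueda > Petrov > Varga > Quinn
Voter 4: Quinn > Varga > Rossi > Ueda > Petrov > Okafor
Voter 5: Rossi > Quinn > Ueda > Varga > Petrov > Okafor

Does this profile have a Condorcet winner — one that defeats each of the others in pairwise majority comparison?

Head-to-head results (5 voters total):
Okafor vs Quinn: Quinn wins 4–1.
Okafor vs Varga: Varga wins 3–2.
Okafor vs Ueda: Ueda wins 4–1.
Okafor vs Petrov: Petrov wins 4–1.
Okafor vs Rossi: Rossi wins 3–2.
Quinn vs Varga: Quinn wins 4–1.
Quinn vs Ueda: Ueda wins 3–2.
Quinn vs Petrov: Petrov wins 3–2.
Quinn vs Rossi: Rossi wins 3–2.
Varga vs Ueda: Ueda wins 4–1.
Varga vs Petrov: Petrov wins 3–2.
Varga vs Rossi: Rossi wins 4–1.
Ueda vs Petrov: Ueda wins 4–1.
Ueda vs Rossi: Rossi wins 4–1.
Petrov vs Rossi: Rossi wins 3–2.
Rossi beats each rival — Okafor (3–2), Quinn (3–2), Varga (4–1), Ueda (4–1), Petrov (3–2) — so Rossi is the Condorcet winner.

Yes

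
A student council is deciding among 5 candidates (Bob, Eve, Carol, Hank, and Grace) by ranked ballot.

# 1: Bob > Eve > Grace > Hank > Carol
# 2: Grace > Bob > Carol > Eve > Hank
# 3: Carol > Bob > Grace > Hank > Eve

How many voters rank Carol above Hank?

Ballots ranking Carol above Hank: 2.
Ballots ranking Hank above Carol: 1.
So 2 of 3 voters prefer Carol to Hank.

2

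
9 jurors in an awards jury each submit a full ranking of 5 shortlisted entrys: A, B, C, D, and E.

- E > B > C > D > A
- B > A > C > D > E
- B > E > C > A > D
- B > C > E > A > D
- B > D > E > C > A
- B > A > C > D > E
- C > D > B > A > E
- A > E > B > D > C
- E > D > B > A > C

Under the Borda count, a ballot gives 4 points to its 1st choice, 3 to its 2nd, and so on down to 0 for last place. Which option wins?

Borda scores:
  A: 0 + 3 + 1 + 1 + 0 + 3 + 1 + 4 + 1 = 14
  B: 3 + 4 + 4 + 4 + 4 + 4 + 2 + 2 + 2 = 29
  C: 2 + 2 + 2 + 3 + 1 + 2 + 4 + 0 + 0 = 16
  D: 1 + 1 + 0 + 0 + 3 + 1 + 3 + 1 + 3 = 13
  E: 4 + 0 + 3 + 2 + 2 + 0 + 0 + 3 + 4 = 18
B has the highest total.

B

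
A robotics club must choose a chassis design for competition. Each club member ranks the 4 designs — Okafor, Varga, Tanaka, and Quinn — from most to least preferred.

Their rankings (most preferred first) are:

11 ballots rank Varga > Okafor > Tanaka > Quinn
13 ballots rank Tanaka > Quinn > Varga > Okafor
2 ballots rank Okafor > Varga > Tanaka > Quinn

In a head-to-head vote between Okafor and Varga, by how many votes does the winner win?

Ballots ranking Okafor above Varga: 2.
Ballots ranking Varga above Okafor: 11+13 = 24.
Varga wins 24–2, a margin of 22.

22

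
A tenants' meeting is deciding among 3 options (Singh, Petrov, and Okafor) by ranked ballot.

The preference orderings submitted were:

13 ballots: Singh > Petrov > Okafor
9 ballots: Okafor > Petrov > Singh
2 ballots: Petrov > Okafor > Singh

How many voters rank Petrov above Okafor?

Ballots ranking Petrov above Okafor: 13+2 = 15.
Ballots ranking Okafor above Petrov: 9.
So 15 of 24 voters prefer Petrov to Okafor.

15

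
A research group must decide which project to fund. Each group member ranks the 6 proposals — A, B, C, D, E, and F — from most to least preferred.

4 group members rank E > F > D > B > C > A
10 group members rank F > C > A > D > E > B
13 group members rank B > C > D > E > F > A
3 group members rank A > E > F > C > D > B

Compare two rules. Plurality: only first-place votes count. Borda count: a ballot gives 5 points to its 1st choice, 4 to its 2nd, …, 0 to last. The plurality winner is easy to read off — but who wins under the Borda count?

C

Plurality first-place counts: A 3, B 13, C 0, D 0, E 4, F 10 → B.
Borda totals: A 45, B 73, C 102, D 74, E 68, F 88 → C.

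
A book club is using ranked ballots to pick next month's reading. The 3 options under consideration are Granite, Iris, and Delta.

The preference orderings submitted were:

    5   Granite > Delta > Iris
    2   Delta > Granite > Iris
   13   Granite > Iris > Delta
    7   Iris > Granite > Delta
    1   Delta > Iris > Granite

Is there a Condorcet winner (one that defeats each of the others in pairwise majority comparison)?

Yes

Head-to-head results (28 voters total):
Granite vs Iris: Granite wins 20–8.
Granite vs Delta: Granite wins 25–3.
Iris vs Delta: Iris wins 20–8.
Granite beats each rival — Iris (20–8), Delta (25–3) — so Granite is the Condorcet winner.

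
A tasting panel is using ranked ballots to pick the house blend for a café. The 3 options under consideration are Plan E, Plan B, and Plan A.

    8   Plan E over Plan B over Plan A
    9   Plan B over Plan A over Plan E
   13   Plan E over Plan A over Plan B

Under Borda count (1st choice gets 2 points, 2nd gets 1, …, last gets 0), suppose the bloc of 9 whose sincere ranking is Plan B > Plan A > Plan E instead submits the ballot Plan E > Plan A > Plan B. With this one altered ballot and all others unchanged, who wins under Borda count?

Borda totals with the altered ballot: Plan E 60, Plan B 8, Plan A 22.
The winner is unchanged: still Plan E.

Plan E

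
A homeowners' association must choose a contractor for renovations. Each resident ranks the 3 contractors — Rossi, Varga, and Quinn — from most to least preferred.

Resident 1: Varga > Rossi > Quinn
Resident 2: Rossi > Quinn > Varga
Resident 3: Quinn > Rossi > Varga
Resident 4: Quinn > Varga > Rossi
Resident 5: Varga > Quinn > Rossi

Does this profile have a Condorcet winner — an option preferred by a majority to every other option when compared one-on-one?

Yes

Head-to-head results (5 voters total):
Rossi vs Varga: Varga wins 3–2.
Rossi vs Quinn: Quinn wins 3–2.
Varga vs Quinn: Quinn wins 3–2.
Quinn beats each rival — Rossi (3–2), Varga (3–2) — so Quinn is the Condorcet winner.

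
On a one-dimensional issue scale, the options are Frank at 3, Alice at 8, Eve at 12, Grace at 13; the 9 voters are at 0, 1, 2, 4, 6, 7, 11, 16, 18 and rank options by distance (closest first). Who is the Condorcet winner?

Alice

With single-peaked preferences on a line, the Condorcet winner is the candidate closest to the median voter.
The median voter (position 6) is closest to Alice at 8.
Check: Alice vs Grace — voters closer to Alice: 6 of 9.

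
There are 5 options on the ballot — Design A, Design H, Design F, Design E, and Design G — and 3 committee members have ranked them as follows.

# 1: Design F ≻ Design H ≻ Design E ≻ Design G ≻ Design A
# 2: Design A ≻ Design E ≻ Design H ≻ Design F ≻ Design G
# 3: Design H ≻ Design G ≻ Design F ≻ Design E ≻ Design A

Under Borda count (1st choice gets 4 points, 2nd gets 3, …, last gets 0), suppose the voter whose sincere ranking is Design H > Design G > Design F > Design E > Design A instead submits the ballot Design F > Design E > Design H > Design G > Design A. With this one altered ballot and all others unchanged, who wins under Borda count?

Borda totals with the altered ballot: Design A 4, Design H 7, Design F 9, Design E 8, Design G 2.
The switch changes the winner from Design H to Design F.

Design F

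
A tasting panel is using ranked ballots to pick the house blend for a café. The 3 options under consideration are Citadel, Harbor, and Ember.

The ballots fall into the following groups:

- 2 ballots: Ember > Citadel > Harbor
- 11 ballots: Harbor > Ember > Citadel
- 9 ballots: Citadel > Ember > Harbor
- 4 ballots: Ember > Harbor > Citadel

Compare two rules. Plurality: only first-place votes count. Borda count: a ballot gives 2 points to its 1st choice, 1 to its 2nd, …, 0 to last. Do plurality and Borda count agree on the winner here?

Plurality first-place counts: Citadel 9, Harbor 11, Ember 6 → Harbor.
Borda totals: Citadel 20, Harbor 26, Ember 32 → Ember.
The two rules disagree: plurality picks Harbor, Borda picks Ember.

No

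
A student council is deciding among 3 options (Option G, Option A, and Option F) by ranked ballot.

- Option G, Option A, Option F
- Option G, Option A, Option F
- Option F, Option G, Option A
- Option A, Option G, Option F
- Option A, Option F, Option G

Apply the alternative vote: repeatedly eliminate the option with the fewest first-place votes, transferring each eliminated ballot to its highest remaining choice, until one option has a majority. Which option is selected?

Round 1: Option G 2, Option A 2, Option F 1. Option F has the fewest and is eliminated.
Round 2: Option G 3, Option A 2. Option G has a majority.

Option G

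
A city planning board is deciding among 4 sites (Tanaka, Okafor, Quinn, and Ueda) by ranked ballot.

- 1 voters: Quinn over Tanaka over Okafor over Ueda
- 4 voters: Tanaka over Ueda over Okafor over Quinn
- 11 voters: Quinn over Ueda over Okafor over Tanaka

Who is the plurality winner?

First-place vote totals:
  Tanaka: 4
  Okafor: 0
  Quinn: 12
  Ueda: 0
Quinn has the most first-place votes.

Quinn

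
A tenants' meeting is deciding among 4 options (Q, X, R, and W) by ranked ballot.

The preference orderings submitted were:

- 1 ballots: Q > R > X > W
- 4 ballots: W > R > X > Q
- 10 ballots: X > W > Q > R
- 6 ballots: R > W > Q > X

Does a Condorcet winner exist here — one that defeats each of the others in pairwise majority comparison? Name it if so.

Head-to-head results (21 voters total):
Q vs X: X wins 14–7.
Q vs R: Q wins 11–10.
Q vs W: W wins 20–1.
X vs R: R wins 11–10.
X vs W: X wins 11–10.
R vs W: W wins 14–7.
No candidate beats all others: Q beats R beats X beats Q, a majority cycle.

No Condorcet winner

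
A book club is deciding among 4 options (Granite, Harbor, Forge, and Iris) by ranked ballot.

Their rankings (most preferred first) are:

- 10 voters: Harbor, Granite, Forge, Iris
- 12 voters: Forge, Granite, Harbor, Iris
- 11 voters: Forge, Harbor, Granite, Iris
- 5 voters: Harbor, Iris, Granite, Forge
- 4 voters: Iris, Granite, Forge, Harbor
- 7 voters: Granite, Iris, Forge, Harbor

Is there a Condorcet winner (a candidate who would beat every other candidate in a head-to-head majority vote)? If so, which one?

None — there is no Condorcet winner

Head-to-head results (49 voters total):
Granite vs Harbor: Harbor wins 26–23.
Granite vs Forge: Granite wins 26–23.
Granite vs Iris: Granite wins 40–9.
Harbor vs Forge: Forge wins 34–15.
Harbor vs Iris: Harbor wins 38–11.
Forge vs Iris: Forge wins 33–16.
No candidate beats all others: Granite beats Forge beats Harbor beats Granite, a majority cycle.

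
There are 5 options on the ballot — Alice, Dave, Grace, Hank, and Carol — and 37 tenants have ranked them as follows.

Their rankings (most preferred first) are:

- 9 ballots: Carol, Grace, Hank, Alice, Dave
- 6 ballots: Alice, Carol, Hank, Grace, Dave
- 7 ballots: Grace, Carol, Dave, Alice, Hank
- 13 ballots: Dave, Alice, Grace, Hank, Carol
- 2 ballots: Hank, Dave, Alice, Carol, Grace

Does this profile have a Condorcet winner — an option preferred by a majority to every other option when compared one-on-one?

Head-to-head results (37 voters total):
Alice vs Dave: Dave wins 22–15.
Alice vs Grace: Alice wins 21–16.
Alice vs Hank: Alice wins 26–11.
Alice vs Carol: Alice wins 21–16.
Dave vs Grace: Grace wins 22–15.
Dave vs Hank: Dave wins 20–17.
Dave vs Carol: Carol wins 22–15.
Grace vs Hank: Grace wins 29–8.
Grace vs Carol: Grace wins 20–17.
Hank vs Carol: Carol wins 22–15.
No candidate beats all others: Alice beats Grace beats Dave beats Alice, a majority cycle.

No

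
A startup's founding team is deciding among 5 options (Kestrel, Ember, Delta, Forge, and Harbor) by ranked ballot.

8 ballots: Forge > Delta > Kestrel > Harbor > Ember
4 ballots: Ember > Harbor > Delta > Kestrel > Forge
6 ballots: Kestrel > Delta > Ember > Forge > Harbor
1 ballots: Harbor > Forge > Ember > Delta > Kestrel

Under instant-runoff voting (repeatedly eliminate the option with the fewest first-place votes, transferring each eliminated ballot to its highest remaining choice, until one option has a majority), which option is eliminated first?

Delta

Round 1: Forge 8, Kestrel 6, Ember 4, Harbor 1, Delta 0. Delta has the fewest and is eliminated.
Round 2: Forge 8, Kestrel 6, Ember 4, Harbor 1. Harbor has the fewest and is eliminated.
Round 3: Forge 9, Kestrel 6, Ember 4. Ember has the fewest and is eliminated.
Round 4: Kestrel 10, Forge 9. Kestrel has a majority.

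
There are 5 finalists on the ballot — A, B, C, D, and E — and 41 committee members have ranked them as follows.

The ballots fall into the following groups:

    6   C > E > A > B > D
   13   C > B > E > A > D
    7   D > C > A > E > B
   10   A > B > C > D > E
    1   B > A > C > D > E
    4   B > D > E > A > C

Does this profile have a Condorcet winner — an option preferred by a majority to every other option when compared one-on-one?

Head-to-head results (41 voters total):
A vs B: A wins 23–18.
A vs C: C wins 26–15.
A vs D: A wins 30–11.
A vs E: E wins 23–18.
B vs C: C wins 26–15.
B vs D: B wins 34–7.
B vs E: B wins 28–13.
C vs D: C wins 30–11.
C vs E: C wins 37–4.
D vs E: D wins 22–19.
C beats each rival — A (26–15), B (26–15), D (30–11), E (37–4) — so C is the Condorcet winner.

Yes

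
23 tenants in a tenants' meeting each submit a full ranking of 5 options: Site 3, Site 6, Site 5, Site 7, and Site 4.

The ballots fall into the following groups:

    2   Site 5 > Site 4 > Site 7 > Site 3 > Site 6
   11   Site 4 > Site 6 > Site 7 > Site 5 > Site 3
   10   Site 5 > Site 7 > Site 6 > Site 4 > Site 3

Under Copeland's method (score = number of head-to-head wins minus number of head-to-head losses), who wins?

Pairwise results:
  Site 3 vs Site 6: Site 6 wins 21–2.
  Site 3 vs Site 5: Site 5 wins 23–0.
  Site 3 vs Site 7: Site 7 wins 23–0.
  Site 3 vs Site 4: Site 4 wins 23–0.
  Site 6 vs Site 5: Site 5 wins 12–11.
  Site 6 vs Site 7: Site 7 wins 12–11.
  Site 6 vs Site 4: Site 4 wins 13–10.
  Site 5 vs Site 7: Site 5 wins 12–11.
  Site 5 vs Site 4: Site 5 wins 12–11.
  Site 7 vs Site 4: Site 4 wins 13–10.
Copeland scores (wins − losses):
  Site 3: 0 − 4 = -4
  Site 6: 1 − 3 = -2
  Site 5: 4 − 0 = 4
  Site 7: 2 − 2 = 0
  Site 4: 3 − 1 = 2
Site 5 has the best Copeland score.

Site 5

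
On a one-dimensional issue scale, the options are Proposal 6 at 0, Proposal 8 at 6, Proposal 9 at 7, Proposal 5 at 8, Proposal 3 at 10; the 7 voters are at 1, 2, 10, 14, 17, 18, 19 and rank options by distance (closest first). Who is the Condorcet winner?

Proposal 3

With single-peaked preferences on a line, the Condorcet winner is the candidate closest to the median voter.
The median voter (position 14) is closest to Proposal 3 at 10.
Check: Proposal 3 vs Proposal 9 — voters closer to Proposal 3: 5 of 7.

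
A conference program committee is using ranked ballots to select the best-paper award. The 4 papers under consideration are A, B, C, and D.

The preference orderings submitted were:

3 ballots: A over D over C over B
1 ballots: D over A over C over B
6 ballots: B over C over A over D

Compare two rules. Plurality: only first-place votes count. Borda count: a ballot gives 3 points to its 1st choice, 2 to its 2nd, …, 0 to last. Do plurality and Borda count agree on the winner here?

Plurality first-place counts: A 3, B 6, C 0, D 1 → B.
Borda totals: A 17, B 18, C 16, D 9 → B.
The two rules agree on B.

Yes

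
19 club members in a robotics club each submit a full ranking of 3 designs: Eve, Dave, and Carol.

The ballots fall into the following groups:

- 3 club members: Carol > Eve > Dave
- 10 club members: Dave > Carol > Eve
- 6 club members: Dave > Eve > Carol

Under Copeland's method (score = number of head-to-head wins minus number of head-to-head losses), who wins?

Pairwise results:
  Eve vs Dave: Dave wins 16–3.
  Eve vs Carol: Carol wins 13–6.
  Dave vs Carol: Dave wins 16–3.
Copeland scores (wins − losses):
  Eve: 0 − 2 = -2
  Dave: 2 − 0 = 2
  Carol: 1 − 1 = 0
Dave has the best Copeland score.

Dave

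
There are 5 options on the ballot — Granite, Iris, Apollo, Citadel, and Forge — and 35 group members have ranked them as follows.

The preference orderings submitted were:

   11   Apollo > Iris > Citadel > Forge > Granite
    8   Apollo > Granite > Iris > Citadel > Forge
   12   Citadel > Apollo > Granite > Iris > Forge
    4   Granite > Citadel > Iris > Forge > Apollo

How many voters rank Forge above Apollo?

4

Ballots ranking Forge above Apollo: 4.
Ballots ranking Apollo above Forge: 11+8+12 = 31.
So 4 of 35 voters prefer Forge to Apollo.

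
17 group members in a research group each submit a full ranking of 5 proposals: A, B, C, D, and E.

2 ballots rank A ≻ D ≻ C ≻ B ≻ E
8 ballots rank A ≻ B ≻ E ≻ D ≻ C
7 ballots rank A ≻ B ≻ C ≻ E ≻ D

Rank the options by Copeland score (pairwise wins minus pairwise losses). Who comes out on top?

Pairwise results:
  A vs B: A wins 17–0.
  A vs C: A wins 17–0.
  A vs D: A wins 17–0.
  A vs E: A wins 17–0.
  B vs C: B wins 15–2.
  B vs D: B wins 15–2.
  B vs E: B wins 17–0.
  C vs D: D wins 10–7.
  C vs E: C wins 9–8.
  D vs E: E wins 15–2.
Copeland scores (wins − losses):
  A: 4 − 0 = 4
  B: 3 − 1 = 2
  C: 1 − 3 = -2
  D: 1 − 3 = -2
  E: 1 − 3 = -2
A has the best Copeland score.

A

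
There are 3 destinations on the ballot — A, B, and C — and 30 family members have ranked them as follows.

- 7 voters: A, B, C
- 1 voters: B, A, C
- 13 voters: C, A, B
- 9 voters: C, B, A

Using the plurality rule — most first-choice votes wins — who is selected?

C

First-place vote totals:
  A: 7
  B: 1
  C: 22
C has the most first-place votes.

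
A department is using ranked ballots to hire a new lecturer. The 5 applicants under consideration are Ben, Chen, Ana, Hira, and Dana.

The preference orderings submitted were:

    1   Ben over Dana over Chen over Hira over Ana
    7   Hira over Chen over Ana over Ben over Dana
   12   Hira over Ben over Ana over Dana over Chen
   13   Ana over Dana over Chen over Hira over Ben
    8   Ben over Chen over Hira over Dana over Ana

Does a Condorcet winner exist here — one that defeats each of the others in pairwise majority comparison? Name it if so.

Head-to-head results (41 voters total):
Ben vs Chen: Ben wins 21–20.
Ben vs Ana: Ben wins 21–20.
Ben vs Hira: Hira wins 32–9.
Ben vs Dana: Ben wins 28–13.
Chen vs Ana: Ana wins 25–16.
Chen vs Hira: Chen wins 22–19.
Chen vs Dana: Dana wins 26–15.
Ana vs Hira: Hira wins 28–13.
Ana vs Dana: Ana wins 32–9.
Hira vs Dana: Hira wins 27–14.
No candidate beats all others: Ben beats Chen beats Hira beats Ben, a majority cycle.

There is no Condorcet winner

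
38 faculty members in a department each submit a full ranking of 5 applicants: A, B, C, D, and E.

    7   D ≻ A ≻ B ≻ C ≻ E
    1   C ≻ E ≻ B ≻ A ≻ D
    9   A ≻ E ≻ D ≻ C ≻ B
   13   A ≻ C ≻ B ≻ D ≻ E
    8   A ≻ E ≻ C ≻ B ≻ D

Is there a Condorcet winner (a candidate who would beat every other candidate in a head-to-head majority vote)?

Head-to-head results (38 voters total):
A vs B: A wins 37–1.
A vs C: A wins 37–1.
A vs D: A wins 31–7.
A vs E: A wins 37–1.
B vs C: C wins 31–7.
B vs D: B wins 22–16.
B vs E: B wins 20–18.
C vs D: C wins 22–16.
C vs E: C wins 21–17.
D vs E: D wins 20–18.
A beats each rival — B (37–1), C (37–1), D (31–7), E (37–1) — so A is the Condorcet winner.

Yes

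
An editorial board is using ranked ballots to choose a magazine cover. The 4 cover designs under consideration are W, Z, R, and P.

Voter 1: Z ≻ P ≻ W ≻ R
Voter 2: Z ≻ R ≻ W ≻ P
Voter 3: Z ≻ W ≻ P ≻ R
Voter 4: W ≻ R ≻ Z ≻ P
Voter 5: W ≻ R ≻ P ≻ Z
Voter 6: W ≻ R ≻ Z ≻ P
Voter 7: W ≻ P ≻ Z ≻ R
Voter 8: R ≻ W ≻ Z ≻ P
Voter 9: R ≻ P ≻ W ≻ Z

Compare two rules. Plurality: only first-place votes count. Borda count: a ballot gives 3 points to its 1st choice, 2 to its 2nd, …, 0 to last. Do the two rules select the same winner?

Yes

Plurality first-place counts: W 4, Z 3, R 2, P 0 → W.
Borda totals: W 19, Z 13, R 14, P 8 → W.
The two rules agree on W.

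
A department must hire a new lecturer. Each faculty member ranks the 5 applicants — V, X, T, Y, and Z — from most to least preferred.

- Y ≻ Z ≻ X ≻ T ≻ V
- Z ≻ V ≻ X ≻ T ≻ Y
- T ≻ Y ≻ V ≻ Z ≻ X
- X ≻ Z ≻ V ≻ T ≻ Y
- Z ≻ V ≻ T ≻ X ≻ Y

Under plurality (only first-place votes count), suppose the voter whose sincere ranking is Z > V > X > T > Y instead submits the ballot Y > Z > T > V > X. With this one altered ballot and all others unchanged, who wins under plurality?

First-place totals with the altered ballot: V 0, X 1, T 1, Y 2, Z 1.
The switch changes the winner from Z to Y.

Y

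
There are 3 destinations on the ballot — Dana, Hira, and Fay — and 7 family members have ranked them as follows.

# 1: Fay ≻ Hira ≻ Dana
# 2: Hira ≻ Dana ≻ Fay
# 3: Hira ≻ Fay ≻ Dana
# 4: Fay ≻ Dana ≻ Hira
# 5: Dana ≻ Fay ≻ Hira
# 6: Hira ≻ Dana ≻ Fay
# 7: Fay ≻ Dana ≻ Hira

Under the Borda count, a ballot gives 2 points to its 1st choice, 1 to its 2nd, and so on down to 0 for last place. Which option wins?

Fay

Borda scores:
  Dana: 0 + 1 + 0 + 1 + 2 + 1 + 1 = 6
  Hira: 1 + 2 + 2 + 0 + 0 + 2 + 0 = 7
  Fay: 2 + 0 + 1 + 2 + 1 + 0 + 2 = 8
Fay has the highest total.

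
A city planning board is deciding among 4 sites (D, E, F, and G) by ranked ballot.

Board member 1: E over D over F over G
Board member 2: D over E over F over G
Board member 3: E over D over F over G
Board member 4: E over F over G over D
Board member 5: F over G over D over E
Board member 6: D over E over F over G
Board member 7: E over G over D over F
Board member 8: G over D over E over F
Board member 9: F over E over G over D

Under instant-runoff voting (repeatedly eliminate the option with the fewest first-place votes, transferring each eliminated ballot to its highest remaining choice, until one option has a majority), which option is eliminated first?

Round 1: E 4, D 2, F 2, G 1. G has the fewest and is eliminated.
Round 2: E 4, D 3, F 2. F has the fewest and is eliminated.
Round 3: E 5, D 4. E has a majority.

G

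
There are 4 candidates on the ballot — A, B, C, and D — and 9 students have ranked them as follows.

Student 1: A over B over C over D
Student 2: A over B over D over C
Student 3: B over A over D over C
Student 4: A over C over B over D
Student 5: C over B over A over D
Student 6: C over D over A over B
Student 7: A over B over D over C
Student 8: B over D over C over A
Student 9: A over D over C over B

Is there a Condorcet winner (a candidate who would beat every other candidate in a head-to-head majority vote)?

Head-to-head results (9 voters total):
A vs B: A wins 6–3.
A vs C: A wins 6–3.
A vs D: A wins 7–2.
B vs C: B wins 5–4.
B vs D: B wins 7–2.
C vs D: D wins 5–4.
A beats each rival — B (6–3), C (6–3), D (7–2) — so A is the Condorcet winner.

Yes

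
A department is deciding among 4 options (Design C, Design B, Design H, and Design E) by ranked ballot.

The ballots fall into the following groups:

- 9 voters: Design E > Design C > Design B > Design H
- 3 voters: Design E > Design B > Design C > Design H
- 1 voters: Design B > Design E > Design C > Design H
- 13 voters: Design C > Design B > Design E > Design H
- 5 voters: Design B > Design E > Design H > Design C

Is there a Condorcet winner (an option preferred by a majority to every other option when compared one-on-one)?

No

Head-to-head results (31 voters total):
Design C vs Design B: Design C wins 22–9.
Design C vs Design H: Design C wins 26–5.
Design C vs Design E: Design E wins 18–13.
Design B vs Design H: Design B wins 31–0.
Design B vs Design E: Design B wins 19–12.
Design H vs Design E: Design E wins 31–0.
No candidate beats all others: Design C beats Design B beats Design E beats Design C, a majority cycle.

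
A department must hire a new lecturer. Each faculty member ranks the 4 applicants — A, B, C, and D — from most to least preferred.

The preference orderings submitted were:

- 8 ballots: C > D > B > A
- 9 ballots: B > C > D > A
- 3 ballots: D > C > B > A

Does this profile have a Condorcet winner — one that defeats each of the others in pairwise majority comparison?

Head-to-head results (20 voters total):
A vs B: B wins 20–0.
A vs C: C wins 20–0.
A vs D: D wins 20–0.
B vs C: C wins 11–9.
B vs D: D wins 11–9.
C vs D: C wins 17–3.
C beats each rival — A (20–0), B (11–9), D (17–3) — so C is the Condorcet winner.

Yes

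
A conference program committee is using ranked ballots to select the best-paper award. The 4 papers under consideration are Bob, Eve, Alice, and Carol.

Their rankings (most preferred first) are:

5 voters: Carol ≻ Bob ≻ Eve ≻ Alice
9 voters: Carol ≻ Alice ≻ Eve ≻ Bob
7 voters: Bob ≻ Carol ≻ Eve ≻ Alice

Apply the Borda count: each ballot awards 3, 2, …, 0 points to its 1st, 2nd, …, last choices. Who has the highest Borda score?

Carol

Borda scores:
  Bob: 5·2 + 9·0 + 7·3 = 31
  Eve: 5·1 + 9·1 + 7·1 = 21
  Alice: 5·0 + 9·2 + 7·0 = 18
  Carol: 5·3 + 9·3 + 7·2 = 56
Carol has the highest total.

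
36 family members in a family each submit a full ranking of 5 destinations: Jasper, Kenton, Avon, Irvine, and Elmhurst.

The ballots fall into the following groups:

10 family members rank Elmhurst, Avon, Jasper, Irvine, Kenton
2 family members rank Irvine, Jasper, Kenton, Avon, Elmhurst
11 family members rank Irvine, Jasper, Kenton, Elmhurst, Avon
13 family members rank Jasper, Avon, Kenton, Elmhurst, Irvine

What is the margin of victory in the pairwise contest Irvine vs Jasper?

Ballots ranking Irvine above Jasper: 2+11 = 13.
Ballots ranking Jasper above Irvine: 10+13 = 23.
Jasper wins 23–13, a margin of 10.

10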